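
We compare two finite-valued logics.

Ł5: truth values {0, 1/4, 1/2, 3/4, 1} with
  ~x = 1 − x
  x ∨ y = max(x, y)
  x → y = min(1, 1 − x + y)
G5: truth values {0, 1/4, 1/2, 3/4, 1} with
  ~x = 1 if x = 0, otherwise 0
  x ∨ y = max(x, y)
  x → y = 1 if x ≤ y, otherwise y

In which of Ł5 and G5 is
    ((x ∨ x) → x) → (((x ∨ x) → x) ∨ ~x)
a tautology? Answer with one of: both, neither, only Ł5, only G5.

In Ł5: every assignment gives 1 — tautology.
In G5: every assignment gives 1 — tautology.

both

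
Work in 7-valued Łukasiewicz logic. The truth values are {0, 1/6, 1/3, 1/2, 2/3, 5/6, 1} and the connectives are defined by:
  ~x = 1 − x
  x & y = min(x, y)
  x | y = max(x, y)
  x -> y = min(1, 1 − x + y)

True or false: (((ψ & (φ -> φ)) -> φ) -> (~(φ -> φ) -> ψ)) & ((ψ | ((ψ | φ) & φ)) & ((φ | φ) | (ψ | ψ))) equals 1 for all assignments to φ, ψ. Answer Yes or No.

No

Counterexample: take φ = 0, ψ = 0.
φ -> φ = 0 -> 0 = 1
ψ & (φ -> φ) = 0 & 1 = 0
(ψ & (φ -> φ)) -> φ = 0 -> 0 = 1
φ -> φ = 0 -> 0 = 1
~(φ -> φ) = ~1 = 0
~(φ -> φ) -> ψ = 0 -> 0 = 1
((ψ & (φ -> φ)) -> φ) -> (~(φ -> φ) -> ψ) = 1 -> 1 = 1
ψ | φ = 0 | 0 = 0
(ψ | φ) & φ = 0 & 0 = 0
ψ | ((ψ | φ) & φ) = 0 | 0 = 0
φ | φ = 0 | 0 = 0
ψ | ψ = 0 | 0 = 0
(φ | φ) | (ψ | ψ) = 0 | 0 = 0
(ψ | ((ψ | φ) & φ)) & ((φ | φ) | (ψ | ψ)) = 0 & 0 = 0
(((ψ & (φ -> φ)) -> φ) -> (~(φ -> φ) -> ψ)) & ((ψ | ((ψ | φ) & φ)) & ((φ | φ) | (ψ | ψ))) = 1 & 0 = 0
This gives 0 ≠ 1.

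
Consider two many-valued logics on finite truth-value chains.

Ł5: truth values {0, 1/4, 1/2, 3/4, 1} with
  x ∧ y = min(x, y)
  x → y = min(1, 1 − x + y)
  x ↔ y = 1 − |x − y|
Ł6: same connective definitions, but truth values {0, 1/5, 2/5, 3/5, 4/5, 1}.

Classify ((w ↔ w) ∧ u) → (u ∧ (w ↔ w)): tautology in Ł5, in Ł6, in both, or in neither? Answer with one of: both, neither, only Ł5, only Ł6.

both

In Ł5: every assignment gives 1 — tautology.
In Ł6: every assignment gives 1 — tautology.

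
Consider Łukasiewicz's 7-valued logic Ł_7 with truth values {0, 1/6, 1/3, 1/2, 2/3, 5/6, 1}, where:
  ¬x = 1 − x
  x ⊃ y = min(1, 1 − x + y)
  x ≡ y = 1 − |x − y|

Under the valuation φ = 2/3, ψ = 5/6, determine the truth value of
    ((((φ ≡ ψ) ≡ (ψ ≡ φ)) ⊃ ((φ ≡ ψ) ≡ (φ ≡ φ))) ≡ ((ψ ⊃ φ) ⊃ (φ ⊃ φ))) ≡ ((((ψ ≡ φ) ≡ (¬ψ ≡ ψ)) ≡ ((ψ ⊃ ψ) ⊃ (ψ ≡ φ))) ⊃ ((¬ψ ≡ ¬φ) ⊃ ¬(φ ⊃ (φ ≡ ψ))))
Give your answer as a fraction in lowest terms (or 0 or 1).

φ ≡ ψ = 2/3 ≡ 5/6 = 5/6
ψ ≡ φ = 5/6 ≡ 2/3 = 5/6
(φ ≡ ψ) ≡ (ψ ≡ φ) = 5/6 ≡ 5/6 = 1
φ ≡ ψ = 2/3 ≡ 5/6 = 5/6
φ ≡ φ = 2/3 ≡ 2/3 = 1
(φ ≡ ψ) ≡ (φ ≡ φ) = 5/6 ≡ 1 = 5/6
((φ ≡ ψ) ≡ (ψ ≡ φ)) ⊃ ((φ ≡ ψ) ≡ (φ ≡ φ)) = 1 ⊃ 5/6 = 5/6
ψ ⊃ φ = 5/6 ⊃ 2/3 = 5/6
φ ⊃ φ = 2/3 ⊃ 2/3 = 1
(ψ ⊃ φ) ⊃ (φ ⊃ φ) = 5/6 ⊃ 1 = 1
(((φ ≡ ψ) ≡ (ψ ≡ φ)) ⊃ ((φ ≡ ψ) ≡ (φ ≡ φ))) ≡ ((ψ ⊃ φ) ⊃ (φ ⊃ φ)) = 5/6 ≡ 1 = 5/6
ψ ≡ φ = 5/6 ≡ 2/3 = 5/6
¬ψ = ¬5/6 = 1/6
¬ψ ≡ ψ = 1/6 ≡ 5/6 = 1/3
(ψ ≡ φ) ≡ (¬ψ ≡ ψ) = 5/6 ≡ 1/3 = 1/2
ψ ⊃ ψ = 5/6 ⊃ 5/6 = 1
ψ ≡ φ = 5/6 ≡ 2/3 = 5/6
(ψ ⊃ ψ) ⊃ (ψ ≡ φ) = 1 ⊃ 5/6 = 5/6
((ψ ≡ φ) ≡ (¬ψ ≡ ψ)) ≡ ((ψ ⊃ ψ) ⊃ (ψ ≡ φ)) = 1/2 ≡ 5/6 = 2/3
¬ψ = ¬5/6 = 1/6
¬φ = ¬2/3 = 1/3
¬ψ ≡ ¬φ = 1/6 ≡ 1/3 = 5/6
φ ≡ ψ = 2/3 ≡ 5/6 = 5/6
φ ⊃ (φ ≡ ψ) = 2/3 ⊃ 5/6 = 1
¬(φ ⊃ (φ ≡ ψ)) = ¬1 = 0
(¬ψ ≡ ¬φ) ⊃ ¬(φ ⊃ (φ ≡ ψ)) = 5/6 ⊃ 0 = 1/6
(((ψ ≡ φ) ≡ (¬ψ ≡ ψ)) ≡ ((ψ ⊃ ψ) ⊃ (ψ ≡ φ))) ⊃ ((¬ψ ≡ ¬φ) ⊃ ¬(φ ⊃ (φ ≡ ψ))) = 2/3 ⊃ 1/6 = 1/2
((((φ ≡ ψ) ≡ (ψ ≡ φ)) ⊃ ((φ ≡ ψ) ≡ (φ ≡ φ))) ≡ ((ψ ⊃ φ) ⊃ (φ ⊃ φ))) ≡ ((((ψ ≡ φ) ≡ (¬ψ ≡ ψ)) ≡ ((ψ ⊃ ψ) ⊃ (ψ ≡ φ))) ⊃ ((¬ψ ≡ ¬φ) ⊃ ¬(φ ⊃ (φ ≡ ψ)))) = 5/6 ≡ 1/2 = 2/3

2/3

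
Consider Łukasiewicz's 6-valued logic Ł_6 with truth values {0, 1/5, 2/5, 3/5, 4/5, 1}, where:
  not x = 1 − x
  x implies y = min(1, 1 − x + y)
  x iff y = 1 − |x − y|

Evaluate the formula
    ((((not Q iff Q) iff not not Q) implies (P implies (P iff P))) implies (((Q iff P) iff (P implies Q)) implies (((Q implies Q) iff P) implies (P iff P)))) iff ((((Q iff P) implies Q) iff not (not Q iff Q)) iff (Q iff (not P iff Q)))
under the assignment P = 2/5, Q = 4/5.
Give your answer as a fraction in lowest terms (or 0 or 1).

3/5

not Q = not 4/5 = 1/5
not Q iff Q = 1/5 iff 4/5 = 2/5
not Q = not 4/5 = 1/5
not not Q = not 1/5 = 4/5
(not Q iff Q) iff not not Q = 2/5 iff 4/5 = 3/5
P iff P = 2/5 iff 2/5 = 1
P implies (P iff P) = 2/5 implies 1 = 1
((not Q iff Q) iff not not Q) implies (P implies (P iff P)) = 3/5 implies 1 = 1
Q iff P = 4/5 iff 2/5 = 3/5
P implies Q = 2/5 implies 4/5 = 1
(Q iff P) iff (P implies Q) = 3/5 iff 1 = 3/5
Q implies Q = 4/5 implies 4/5 = 1
(Q implies Q) iff P = 1 iff 2/5 = 2/5
P iff P = 2/5 iff 2/5 = 1
((Q implies Q) iff P) implies (P iff P) = 2/5 implies 1 = 1
((Q iff P) iff (P implies Q)) implies (((Q implies Q) iff P) implies (P iff P)) = 3/5 implies 1 = 1
(((not Q iff Q) iff not not Q) implies (P implies (P iff P))) implies (((Q iff P) iff (P implies Q)) implies (((Q implies Q) iff P) implies (P iff P))) = 1 implies 1 = 1
Q iff P = 4/5 iff 2/5 = 3/5
(Q iff P) implies Q = 3/5 implies 4/5 = 1
not Q = not 4/5 = 1/5
not Q iff Q = 1/5 iff 4/5 = 2/5
not (not Q iff Q) = not 2/5 = 3/5
((Q iff P) implies Q) iff not (not Q iff Q) = 1 iff 3/5 = 3/5
not P = not 2/5 = 3/5
not P iff Q = 3/5 iff 4/5 = 4/5
Q iff (not P iff Q) = 4/5 iff 4/5 = 1
(((Q iff P) implies Q) iff not (not Q iff Q)) iff (Q iff (not P iff Q)) = 3/5 iff 1 = 3/5
((((not Q iff Q) iff not not Q) implies (P implies (P iff P))) implies (((Q iff P) iff (P implies Q)) implies (((Q implies Q) iff P) implies (P iff P)))) iff ((((Q iff P) implies Q) iff not (not Q iff Q)) iff (Q iff (not P iff Q))) = 1 iff 3/5 = 3/5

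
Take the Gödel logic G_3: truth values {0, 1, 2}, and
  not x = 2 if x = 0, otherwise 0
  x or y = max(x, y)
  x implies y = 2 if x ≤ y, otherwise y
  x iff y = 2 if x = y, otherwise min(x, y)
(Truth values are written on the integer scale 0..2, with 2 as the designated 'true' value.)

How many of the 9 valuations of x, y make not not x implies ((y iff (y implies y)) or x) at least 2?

x = 0, y = 0 ↦ 2  ≥
x = 0, y = 1 ↦ 2  ≥
x = 0, y = 2 ↦ 2  ≥
x = 1, y = 0 ↦ 1  <
x = 1, y = 1 ↦ 1  <
x = 1, y = 2 ↦ 2  ≥
x = 2, y = 0 ↦ 2  ≥
x = 2, y = 1 ↦ 2  ≥
x = 2, y = 2 ↦ 2  ≥
So 7 of the 9 assignments meet the threshold.

7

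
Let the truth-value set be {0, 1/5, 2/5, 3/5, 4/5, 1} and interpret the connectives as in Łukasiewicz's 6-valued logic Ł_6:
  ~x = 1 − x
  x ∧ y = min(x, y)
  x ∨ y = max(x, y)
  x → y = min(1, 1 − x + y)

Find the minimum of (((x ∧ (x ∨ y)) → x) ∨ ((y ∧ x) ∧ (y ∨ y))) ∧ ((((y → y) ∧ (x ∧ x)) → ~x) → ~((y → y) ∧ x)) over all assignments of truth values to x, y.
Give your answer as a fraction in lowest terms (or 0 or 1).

Take x = 2/5, y = 0:
x ∨ y = 2/5 ∨ 0 = 2/5
x ∧ (x ∨ y) = 2/5 ∧ 2/5 = 2/5
(x ∧ (x ∨ y)) → x = 2/5 → 2/5 = 1
y ∧ x = 0 ∧ 2/5 = 0
y ∨ y = 0 ∨ 0 = 0
(y ∧ x) ∧ (y ∨ y) = 0 ∧ 0 = 0
((x ∧ (x ∨ y)) → x) ∨ ((y ∧ x) ∧ (y ∨ y)) = 1 ∨ 0 = 1
y → y = 0 → 0 = 1
x ∧ x = 2/5 ∧ 2/5 = 2/5
(y → y) ∧ (x ∧ x) = 1 ∧ 2/5 = 2/5
~x = ~2/5 = 3/5
((y → y) ∧ (x ∧ x)) → ~x = 2/5 → 3/5 = 1
y → y = 0 → 0 = 1
(y → y) ∧ x = 1 ∧ 2/5 = 2/5
~((y → y) ∧ x) = ~2/5 = 3/5
(((y → y) ∧ (x ∧ x)) → ~x) → ~((y → y) ∧ x) = 1 → 3/5 = 3/5
(((x ∧ (x ∨ y)) → x) ∨ ((y ∧ x) ∧ (y ∨ y))) ∧ ((((y → y) ∧ (x ∧ x)) → ~x) → ~((y → y) ∧ x)) = 1 ∧ 3/5 = 3/5
No assignment yields a value below 3/5, so this is the minimum.

3/5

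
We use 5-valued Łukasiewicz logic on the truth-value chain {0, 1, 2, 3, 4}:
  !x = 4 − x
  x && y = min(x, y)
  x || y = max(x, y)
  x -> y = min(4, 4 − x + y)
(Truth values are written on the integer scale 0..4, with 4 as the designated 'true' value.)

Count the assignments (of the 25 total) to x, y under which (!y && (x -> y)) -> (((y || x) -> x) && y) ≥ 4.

17

value 4: 17 assignments (counts)
value 3: 2 assignments
value 2: 4 assignments
value 1: 1 assignment
value 0: 1 assignment
So 17 of the 25 assignments meet the threshold.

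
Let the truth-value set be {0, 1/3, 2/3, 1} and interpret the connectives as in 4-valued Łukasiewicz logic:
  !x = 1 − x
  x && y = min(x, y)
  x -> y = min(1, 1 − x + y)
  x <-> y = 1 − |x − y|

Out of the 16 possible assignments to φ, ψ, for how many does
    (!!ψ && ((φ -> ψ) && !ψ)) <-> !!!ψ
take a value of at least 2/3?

φ = 0, ψ = 0 ↦ 0  <
φ = 0, ψ = 1/3 ↦ 2/3  ≥
φ = 0, ψ = 2/3 ↦ 1  ≥
φ = 0, ψ = 1 ↦ 1  ≥
φ = 1/3, ψ = 0 ↦ 0  <
φ = 1/3, ψ = 1/3 ↦ 2/3  ≥
φ = 1/3, ψ = 2/3 ↦ 1  ≥
φ = 1/3, ψ = 1 ↦ 1  ≥
φ = 2/3, ψ = 0 ↦ 0  <
φ = 2/3, ψ = 1/3 ↦ 2/3  ≥
φ = 2/3, ψ = 2/3 ↦ 1  ≥
φ = 2/3, ψ = 1 ↦ 1  ≥
φ = 1, ψ = 0 ↦ 0  <
φ = 1, ψ = 1/3 ↦ 2/3  ≥
φ = 1, ψ = 2/3 ↦ 1  ≥
φ = 1, ψ = 1 ↦ 1  ≥
So 12 of the 16 assignments meet the threshold.

12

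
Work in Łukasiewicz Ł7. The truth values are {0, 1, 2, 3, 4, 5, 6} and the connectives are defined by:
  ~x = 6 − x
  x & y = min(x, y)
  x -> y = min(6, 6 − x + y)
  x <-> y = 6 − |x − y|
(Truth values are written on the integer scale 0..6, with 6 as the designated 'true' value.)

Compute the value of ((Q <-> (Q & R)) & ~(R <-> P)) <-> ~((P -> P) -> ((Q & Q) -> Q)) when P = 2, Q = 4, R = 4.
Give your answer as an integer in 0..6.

Q & R = 4 & 4 = 4
Q <-> (Q & R) = 4 <-> 4 = 6
R <-> P = 4 <-> 2 = 4
~(R <-> P) = ~4 = 2
(Q <-> (Q & R)) & ~(R <-> P) = 6 & 2 = 2
P -> P = 2 -> 2 = 6
Q & Q = 4 & 4 = 4
(Q & Q) -> Q = 4 -> 4 = 6
(P -> P) -> ((Q & Q) -> Q) = 6 -> 6 = 6
~((P -> P) -> ((Q & Q) -> Q)) = ~6 = 0
((Q <-> (Q & R)) & ~(R <-> P)) <-> ~((P -> P) -> ((Q & Q) -> Q)) = 2 <-> 0 = 4

4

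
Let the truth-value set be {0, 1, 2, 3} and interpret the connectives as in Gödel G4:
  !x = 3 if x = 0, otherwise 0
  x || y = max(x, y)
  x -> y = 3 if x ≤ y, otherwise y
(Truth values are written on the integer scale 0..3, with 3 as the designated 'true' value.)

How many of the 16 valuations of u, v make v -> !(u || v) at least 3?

4

u = 0, v = 0 ↦ 3  ≥
u = 0, v = 1 ↦ 0  <
u = 0, v = 2 ↦ 0  <
u = 0, v = 3 ↦ 0  <
u = 1, v = 0 ↦ 3  ≥
u = 1, v = 1 ↦ 0  <
u = 1, v = 2 ↦ 0  <
u = 1, v = 3 ↦ 0  <
u = 2, v = 0 ↦ 3  ≥
u = 2, v = 1 ↦ 0  <
u = 2, v = 2 ↦ 0  <
u = 2, v = 3 ↦ 0  <
u = 3, v = 0 ↦ 3  ≥
u = 3, v = 1 ↦ 0  <
u = 3, v = 2 ↦ 0  <
u = 3, v = 3 ↦ 0  <
So 4 of the 16 assignments meet the threshold.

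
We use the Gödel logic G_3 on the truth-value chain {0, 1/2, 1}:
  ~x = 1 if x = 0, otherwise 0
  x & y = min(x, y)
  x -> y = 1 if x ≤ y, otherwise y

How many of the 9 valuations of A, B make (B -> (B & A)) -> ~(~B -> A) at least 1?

3

A = 0, B = 0 ↦ 1  ≥
A = 0, B = 1/2 ↦ 1  ≥
A = 0, B = 1 ↦ 1  ≥
A = 1/2, B = 0 ↦ 0  <
A = 1/2, B = 1/2 ↦ 0  <
A = 1/2, B = 1 ↦ 0  <
A = 1, B = 0 ↦ 0  <
A = 1, B = 1/2 ↦ 0  <
A = 1, B = 1 ↦ 0  <
So 3 of the 9 assignments meet the threshold.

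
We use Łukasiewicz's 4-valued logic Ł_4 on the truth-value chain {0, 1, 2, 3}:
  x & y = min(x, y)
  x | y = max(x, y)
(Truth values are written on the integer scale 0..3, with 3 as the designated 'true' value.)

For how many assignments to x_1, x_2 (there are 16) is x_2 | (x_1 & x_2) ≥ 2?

x_1 = 0, x_2 = 0 ↦ 0  <
x_1 = 0, x_2 = 1 ↦ 1  <
x_1 = 0, x_2 = 2 ↦ 2  ≥
x_1 = 0, x_2 = 3 ↦ 3  ≥
x_1 = 1, x_2 = 0 ↦ 0  <
x_1 = 1, x_2 = 1 ↦ 1  <
x_1 = 1, x_2 = 2 ↦ 2  ≥
x_1 = 1, x_2 = 3 ↦ 3  ≥
x_1 = 2, x_2 = 0 ↦ 0  <
x_1 = 2, x_2 = 1 ↦ 1  <
x_1 = 2, x_2 = 2 ↦ 2  ≥
x_1 = 2, x_2 = 3 ↦ 3  ≥
x_1 = 3, x_2 = 0 ↦ 0  <
x_1 = 3, x_2 = 1 ↦ 1  <
x_1 = 3, x_2 = 2 ↦ 2  ≥
x_1 = 3, x_2 = 3 ↦ 3  ≥
So 8 of the 16 assignments meet the threshold.

8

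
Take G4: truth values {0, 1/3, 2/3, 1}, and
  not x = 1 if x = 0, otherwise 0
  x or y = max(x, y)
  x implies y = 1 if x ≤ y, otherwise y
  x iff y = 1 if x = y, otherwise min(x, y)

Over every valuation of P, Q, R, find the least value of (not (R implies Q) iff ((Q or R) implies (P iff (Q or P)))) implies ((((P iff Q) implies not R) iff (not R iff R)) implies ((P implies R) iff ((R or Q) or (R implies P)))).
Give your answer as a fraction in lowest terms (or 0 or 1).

1/3

Take P = 0, Q = 0, R = 1/3:
R implies Q = 1/3 implies 0 = 0
not (R implies Q) = not 0 = 1
Q or R = 0 or 1/3 = 1/3
Q or P = 0 or 0 = 0
P iff (Q or P) = 0 iff 0 = 1
(Q or R) implies (P iff (Q or P)) = 1/3 implies 1 = 1
not (R implies Q) iff ((Q or R) implies (P iff (Q or P))) = 1 iff 1 = 1
P iff Q = 0 iff 0 = 1
not R = not 1/3 = 0
(P iff Q) implies not R = 1 implies 0 = 0
not R = not 1/3 = 0
not R iff R = 0 iff 1/3 = 0
((P iff Q) implies not R) iff (not R iff R) = 0 iff 0 = 1
P implies R = 0 implies 1/3 = 1
R or Q = 1/3 or 0 = 1/3
R implies P = 1/3 implies 0 = 0
(R or Q) or (R implies P) = 1/3 or 0 = 1/3
(P implies R) iff ((R or Q) or (R implies P)) = 1 iff 1/3 = 1/3
(((P iff Q) implies not R) iff (not R iff R)) implies ((P implies R) iff ((R or Q) or (R implies P))) = 1 implies 1/3 = 1/3
(not (R implies Q) iff ((Q or R) implies (P iff (Q or P)))) implies ((((P iff Q) implies not R) iff (not R iff R)) implies ((P implies R) iff ((R or Q) or (R implies P)))) = 1 implies 1/3 = 1/3
No assignment yields a value below 1/3, so this is the minimum.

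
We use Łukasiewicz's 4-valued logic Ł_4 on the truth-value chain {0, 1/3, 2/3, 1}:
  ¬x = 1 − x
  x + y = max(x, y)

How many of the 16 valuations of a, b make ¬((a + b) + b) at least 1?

1

a = 0, b = 0 ↦ 1  ≥
a = 0, b = 1/3 ↦ 2/3  <
a = 0, b = 2/3 ↦ 1/3  <
a = 0, b = 1 ↦ 0  <
a = 1/3, b = 0 ↦ 2/3  <
a = 1/3, b = 1/3 ↦ 2/3  <
a = 1/3, b = 2/3 ↦ 1/3  <
a = 1/3, b = 1 ↦ 0  <
a = 2/3, b = 0 ↦ 1/3  <
a = 2/3, b = 1/3 ↦ 1/3  <
a = 2/3, b = 2/3 ↦ 1/3  <
a = 2/3, b = 1 ↦ 0  <
a = 1, b = 0 ↦ 0  <
a = 1, b = 1/3 ↦ 0  <
a = 1, b = 2/3 ↦ 0  <
a = 1, b = 1 ↦ 0  <
So 1 of the 16 assignments meets the threshold.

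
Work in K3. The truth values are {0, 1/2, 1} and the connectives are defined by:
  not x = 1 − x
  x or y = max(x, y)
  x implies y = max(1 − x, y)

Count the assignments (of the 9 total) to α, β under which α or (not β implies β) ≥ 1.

α = 0, β = 0 ↦ 0  <
α = 0, β = 1/2 ↦ 1/2  <
α = 0, β = 1 ↦ 1  ≥
α = 1/2, β = 0 ↦ 1/2  <
α = 1/2, β = 1/2 ↦ 1/2  <
α = 1/2, β = 1 ↦ 1  ≥
α = 1, β = 0 ↦ 1  ≥
α = 1, β = 1/2 ↦ 1  ≥
α = 1, β = 1 ↦ 1  ≥
So 5 of the 9 assignments meet the threshold.

5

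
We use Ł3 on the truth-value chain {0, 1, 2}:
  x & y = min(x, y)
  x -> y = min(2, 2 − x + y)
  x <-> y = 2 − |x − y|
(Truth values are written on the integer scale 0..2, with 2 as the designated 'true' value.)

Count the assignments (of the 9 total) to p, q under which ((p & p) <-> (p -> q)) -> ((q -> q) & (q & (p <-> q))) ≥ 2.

8

p = 0, q = 0 ↦ 2  ≥
p = 0, q = 1 ↦ 2  ≥
p = 0, q = 2 ↦ 2  ≥
p = 1, q = 0 ↦ 0  <
p = 1, q = 1 ↦ 2  ≥
p = 1, q = 2 ↦ 2  ≥
p = 2, q = 0 ↦ 2  ≥
p = 2, q = 1 ↦ 2  ≥
p = 2, q = 2 ↦ 2  ≥
So 8 of the 9 assignments meet the threshold.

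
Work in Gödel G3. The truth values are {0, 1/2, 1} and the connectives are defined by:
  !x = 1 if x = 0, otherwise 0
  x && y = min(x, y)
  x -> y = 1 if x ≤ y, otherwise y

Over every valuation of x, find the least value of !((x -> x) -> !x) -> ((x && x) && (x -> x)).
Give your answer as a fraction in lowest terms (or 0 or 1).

1/2

Take x = 1/2:
x -> x = 1/2 -> 1/2 = 1
!x = !1/2 = 0
(x -> x) -> !x = 1 -> 0 = 0
!((x -> x) -> !x) = !0 = 1
x && x = 1/2 && 1/2 = 1/2
x -> x = 1/2 -> 1/2 = 1
(x && x) && (x -> x) = 1/2 && 1 = 1/2
!((x -> x) -> !x) -> ((x && x) && (x -> x)) = 1 -> 1/2 = 1/2
No assignment yields a value below 1/2, so this is the minimum.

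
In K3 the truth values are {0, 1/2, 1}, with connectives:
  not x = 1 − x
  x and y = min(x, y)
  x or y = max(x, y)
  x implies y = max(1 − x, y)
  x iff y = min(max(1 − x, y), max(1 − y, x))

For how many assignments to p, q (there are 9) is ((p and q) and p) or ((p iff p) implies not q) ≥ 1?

4

p = 0, q = 0 ↦ 1  ≥
p = 0, q = 1/2 ↦ 1/2  <
p = 0, q = 1 ↦ 0  <
p = 1/2, q = 0 ↦ 1  ≥
p = 1/2, q = 1/2 ↦ 1/2  <
p = 1/2, q = 1 ↦ 1/2  <
p = 1, q = 0 ↦ 1  ≥
p = 1, q = 1/2 ↦ 1/2  <
p = 1, q = 1 ↦ 1  ≥
So 4 of the 9 assignments meet the threshold.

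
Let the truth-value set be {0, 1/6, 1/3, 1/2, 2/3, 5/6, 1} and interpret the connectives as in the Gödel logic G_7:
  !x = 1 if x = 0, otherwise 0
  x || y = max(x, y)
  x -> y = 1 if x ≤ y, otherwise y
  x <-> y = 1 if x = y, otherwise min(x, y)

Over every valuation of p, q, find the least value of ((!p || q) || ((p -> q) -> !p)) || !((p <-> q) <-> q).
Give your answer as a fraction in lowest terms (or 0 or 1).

Take p = 1/6, q = 1/6:
!p = !1/6 = 0
!p || q = 0 || 1/6 = 1/6
p -> q = 1/6 -> 1/6 = 1
!p = !1/6 = 0
(p -> q) -> !p = 1 -> 0 = 0
(!p || q) || ((p -> q) -> !p) = 1/6 || 0 = 1/6
p <-> q = 1/6 <-> 1/6 = 1
(p <-> q) <-> q = 1 <-> 1/6 = 1/6
!((p <-> q) <-> q) = !1/6 = 0
((!p || q) || ((p -> q) -> !p)) || !((p <-> q) <-> q) = 1/6 || 0 = 1/6
No assignment yields a value below 1/6, so this is the minimum.

1/6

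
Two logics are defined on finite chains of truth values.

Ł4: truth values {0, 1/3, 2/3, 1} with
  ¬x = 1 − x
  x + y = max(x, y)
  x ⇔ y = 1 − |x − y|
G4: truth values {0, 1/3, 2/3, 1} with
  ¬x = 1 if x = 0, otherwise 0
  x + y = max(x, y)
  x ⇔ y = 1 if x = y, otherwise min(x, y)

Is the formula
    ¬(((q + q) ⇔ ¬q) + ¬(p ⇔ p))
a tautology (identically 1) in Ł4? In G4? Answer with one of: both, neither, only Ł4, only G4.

only G4

In Ł4: at p = 0, q = 1/3 the value is 1/3 — not a tautology.
In G4: every assignment gives 1 — tautology.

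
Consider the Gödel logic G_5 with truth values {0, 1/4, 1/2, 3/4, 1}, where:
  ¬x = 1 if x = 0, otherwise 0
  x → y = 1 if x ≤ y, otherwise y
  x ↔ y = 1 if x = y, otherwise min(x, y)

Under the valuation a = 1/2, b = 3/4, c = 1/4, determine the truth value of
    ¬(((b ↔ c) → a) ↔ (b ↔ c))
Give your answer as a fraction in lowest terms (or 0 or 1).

0

b ↔ c = 3/4 ↔ 1/4 = 1/4
(b ↔ c) → a = 1/4 → 1/2 = 1
b ↔ c = 3/4 ↔ 1/4 = 1/4
((b ↔ c) → a) ↔ (b ↔ c) = 1 ↔ 1/4 = 1/4
¬(((b ↔ c) → a) ↔ (b ↔ c)) = ¬1/4 = 0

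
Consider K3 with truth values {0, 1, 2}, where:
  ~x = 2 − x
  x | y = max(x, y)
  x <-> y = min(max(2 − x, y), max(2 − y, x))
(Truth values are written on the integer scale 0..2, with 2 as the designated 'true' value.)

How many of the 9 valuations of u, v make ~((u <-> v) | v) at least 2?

1

u = 0, v = 0 ↦ 0  <
u = 0, v = 1 ↦ 1  <
u = 0, v = 2 ↦ 0  <
u = 1, v = 0 ↦ 1  <
u = 1, v = 1 ↦ 1  <
u = 1, v = 2 ↦ 0  <
u = 2, v = 0 ↦ 2  ≥
u = 2, v = 1 ↦ 1  <
u = 2, v = 2 ↦ 0  <
So 1 of the 9 assignments meets the threshold.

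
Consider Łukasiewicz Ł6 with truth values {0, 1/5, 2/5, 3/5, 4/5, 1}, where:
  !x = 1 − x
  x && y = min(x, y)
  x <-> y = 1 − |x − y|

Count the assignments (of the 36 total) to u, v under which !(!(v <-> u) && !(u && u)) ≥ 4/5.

23

value 1: 11 assignments (counts)
value 4/5: 12 assignments (counts)
value 3/5: 7 assignments
value 2/5: 3 assignments
value 1/5: 2 assignments
value 0: 1 assignment
So 23 of the 36 assignments meet the threshold.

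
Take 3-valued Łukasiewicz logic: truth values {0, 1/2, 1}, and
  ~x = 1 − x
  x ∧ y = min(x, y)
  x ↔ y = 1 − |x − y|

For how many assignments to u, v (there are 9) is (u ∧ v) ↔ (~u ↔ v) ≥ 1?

u = 0, v = 0 ↦ 1  ≥
u = 0, v = 1/2 ↦ 1/2  <
u = 0, v = 1 ↦ 0  <
u = 1/2, v = 0 ↦ 1/2  <
u = 1/2, v = 1/2 ↦ 1/2  <
u = 1/2, v = 1 ↦ 1  ≥
u = 1, v = 0 ↦ 0  <
u = 1, v = 1/2 ↦ 1  ≥
u = 1, v = 1 ↦ 0  <
So 3 of the 9 assignments meet the threshold.

3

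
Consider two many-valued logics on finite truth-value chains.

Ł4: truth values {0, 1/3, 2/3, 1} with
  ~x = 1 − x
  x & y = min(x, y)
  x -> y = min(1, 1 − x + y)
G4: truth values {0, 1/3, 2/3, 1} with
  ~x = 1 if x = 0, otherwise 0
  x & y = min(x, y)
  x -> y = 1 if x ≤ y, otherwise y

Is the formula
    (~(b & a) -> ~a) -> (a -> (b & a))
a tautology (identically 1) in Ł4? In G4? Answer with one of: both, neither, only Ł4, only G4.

only Ł4

In Ł4: every assignment gives 1 — tautology.
In G4: at a = 2/3, b = 1/3 the value is 1/3 — not a tautology.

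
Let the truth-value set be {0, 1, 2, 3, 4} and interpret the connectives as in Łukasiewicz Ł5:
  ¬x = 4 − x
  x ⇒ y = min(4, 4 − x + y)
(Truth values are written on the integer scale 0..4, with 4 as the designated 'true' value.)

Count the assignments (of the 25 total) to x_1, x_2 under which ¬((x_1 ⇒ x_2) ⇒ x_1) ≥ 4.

5

value 4: 5 assignments (counts)
value 3: 4 assignments
value 2: 4 assignments
value 1: 3 assignments
value 0: 9 assignments
So 5 of the 25 assignments meet the threshold.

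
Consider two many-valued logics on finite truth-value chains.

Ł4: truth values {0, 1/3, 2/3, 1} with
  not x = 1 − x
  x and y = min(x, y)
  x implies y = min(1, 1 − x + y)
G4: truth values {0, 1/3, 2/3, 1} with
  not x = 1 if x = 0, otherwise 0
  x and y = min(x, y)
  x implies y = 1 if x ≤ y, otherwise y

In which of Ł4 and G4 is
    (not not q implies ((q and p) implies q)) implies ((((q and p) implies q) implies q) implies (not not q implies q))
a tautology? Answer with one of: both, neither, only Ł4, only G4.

both

In Ł4: every assignment gives 1 — tautology.
In G4: every assignment gives 1 — tautology.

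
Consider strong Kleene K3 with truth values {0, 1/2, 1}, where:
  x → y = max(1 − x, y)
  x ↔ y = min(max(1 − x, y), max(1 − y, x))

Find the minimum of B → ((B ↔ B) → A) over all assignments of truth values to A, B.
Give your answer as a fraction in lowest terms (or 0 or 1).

Take A = 0, B = 1:
B ↔ B = 1 ↔ 1 = 1
(B ↔ B) → A = 1 → 0 = 0
B → ((B ↔ B) → A) = 1 → 0 = 0
No assignment yields a value below 0, so this is the minimum.

0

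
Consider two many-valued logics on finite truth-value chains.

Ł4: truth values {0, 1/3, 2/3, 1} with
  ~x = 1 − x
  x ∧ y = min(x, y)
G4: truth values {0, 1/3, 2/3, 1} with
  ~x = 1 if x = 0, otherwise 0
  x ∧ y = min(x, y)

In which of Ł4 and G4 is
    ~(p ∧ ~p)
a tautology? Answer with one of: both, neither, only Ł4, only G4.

only G4

In Ł4: at p = 1/3 the value is 2/3 — not a tautology.
In G4: every assignment gives 1 — tautology.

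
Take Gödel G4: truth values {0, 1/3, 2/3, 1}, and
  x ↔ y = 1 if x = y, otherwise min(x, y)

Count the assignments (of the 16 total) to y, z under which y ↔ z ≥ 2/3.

y = 0, z = 0 ↦ 1  ≥
y = 0, z = 1/3 ↦ 0  <
y = 0, z = 2/3 ↦ 0  <
y = 0, z = 1 ↦ 0  <
y = 1/3, z = 0 ↦ 0  <
y = 1/3, z = 1/3 ↦ 1  ≥
y = 1/3, z = 2/3 ↦ 1/3  <
y = 1/3, z = 1 ↦ 1/3  <
y = 2/3, z = 0 ↦ 0  <
y = 2/3, z = 1/3 ↦ 1/3  <
y = 2/3, z = 2/3 ↦ 1  ≥
y = 2/3, z = 1 ↦ 2/3  ≥
y = 1, z = 0 ↦ 0  <
y = 1, z = 1/3 ↦ 1/3  <
y = 1, z = 2/3 ↦ 2/3  ≥
y = 1, z = 1 ↦ 1  ≥
So 6 of the 16 assignments meet the threshold.

6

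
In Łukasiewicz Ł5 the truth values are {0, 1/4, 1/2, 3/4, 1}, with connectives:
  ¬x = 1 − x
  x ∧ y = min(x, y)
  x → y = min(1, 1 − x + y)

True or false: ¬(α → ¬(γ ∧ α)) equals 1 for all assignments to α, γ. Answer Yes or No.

Counterexample: take α = 0, γ = 0.
γ ∧ α = 0 ∧ 0 = 0
¬(γ ∧ α) = ¬0 = 1
α → ¬(γ ∧ α) = 0 → 1 = 1
¬(α → ¬(γ ∧ α)) = ¬1 = 0
This gives 0 ≠ 1.

No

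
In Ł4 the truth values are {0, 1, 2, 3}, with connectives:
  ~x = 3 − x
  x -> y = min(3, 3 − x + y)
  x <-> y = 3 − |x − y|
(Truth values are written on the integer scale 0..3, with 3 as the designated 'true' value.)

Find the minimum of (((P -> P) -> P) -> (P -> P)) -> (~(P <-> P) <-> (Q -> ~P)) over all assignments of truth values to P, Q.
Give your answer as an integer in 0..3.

Take P = 0, Q = 0:
P -> P = 0 -> 0 = 3
(P -> P) -> P = 3 -> 0 = 0
P -> P = 0 -> 0 = 3
((P -> P) -> P) -> (P -> P) = 0 -> 3 = 3
P <-> P = 0 <-> 0 = 3
~(P <-> P) = ~3 = 0
~P = ~0 = 3
Q -> ~P = 0 -> 3 = 3
~(P <-> P) <-> (Q -> ~P) = 0 <-> 3 = 0
(((P -> P) -> P) -> (P -> P)) -> (~(P <-> P) <-> (Q -> ~P)) = 3 -> 0 = 0
No assignment yields a value below 0, so this is the minimum.

0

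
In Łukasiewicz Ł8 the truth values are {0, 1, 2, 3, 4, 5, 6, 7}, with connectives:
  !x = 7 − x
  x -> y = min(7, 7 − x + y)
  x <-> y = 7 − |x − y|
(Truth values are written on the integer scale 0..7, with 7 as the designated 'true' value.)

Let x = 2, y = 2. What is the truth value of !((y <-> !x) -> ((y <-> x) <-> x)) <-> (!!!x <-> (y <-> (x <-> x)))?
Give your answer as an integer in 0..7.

!x = !2 = 5
y <-> !x = 2 <-> 5 = 4
y <-> x = 2 <-> 2 = 7
(y <-> x) <-> x = 7 <-> 2 = 2
(y <-> !x) -> ((y <-> x) <-> x) = 4 -> 2 = 5
!((y <-> !x) -> ((y <-> x) <-> x)) = !5 = 2
!x = !2 = 5
!!x = !5 = 2
!!!x = !2 = 5
x <-> x = 2 <-> 2 = 7
y <-> (x <-> x) = 2 <-> 7 = 2
!!!x <-> (y <-> (x <-> x)) = 5 <-> 2 = 4
!((y <-> !x) -> ((y <-> x) <-> x)) <-> (!!!x <-> (y <-> (x <-> x))) = 2 <-> 4 = 5

5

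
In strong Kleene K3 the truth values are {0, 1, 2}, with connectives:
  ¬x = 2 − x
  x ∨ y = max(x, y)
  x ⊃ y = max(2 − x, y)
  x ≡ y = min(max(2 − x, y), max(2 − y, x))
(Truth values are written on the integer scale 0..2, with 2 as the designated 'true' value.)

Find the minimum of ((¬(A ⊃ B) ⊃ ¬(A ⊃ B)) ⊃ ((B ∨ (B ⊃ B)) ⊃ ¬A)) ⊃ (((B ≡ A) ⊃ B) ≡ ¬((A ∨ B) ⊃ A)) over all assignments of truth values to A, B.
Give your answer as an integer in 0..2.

1

Take A = 0, B = 1:
A ⊃ B = 0 ⊃ 1 = 2
¬(A ⊃ B) = ¬2 = 0
A ⊃ B = 0 ⊃ 1 = 2
¬(A ⊃ B) = ¬2 = 0
¬(A ⊃ B) ⊃ ¬(A ⊃ B) = 0 ⊃ 0 = 2
B ⊃ B = 1 ⊃ 1 = 1
B ∨ (B ⊃ B) = 1 ∨ 1 = 1
¬A = ¬0 = 2
(B ∨ (B ⊃ B)) ⊃ ¬A = 1 ⊃ 2 = 2
(¬(A ⊃ B) ⊃ ¬(A ⊃ B)) ⊃ ((B ∨ (B ⊃ B)) ⊃ ¬A) = 2 ⊃ 2 = 2
B ≡ A = 1 ≡ 0 = 1
(B ≡ A) ⊃ B = 1 ⊃ 1 = 1
A ∨ B = 0 ∨ 1 = 1
(A ∨ B) ⊃ A = 1 ⊃ 0 = 1
¬((A ∨ B) ⊃ A) = ¬1 = 1
((B ≡ A) ⊃ B) ≡ ¬((A ∨ B) ⊃ A) = 1 ≡ 1 = 1
((¬(A ⊃ B) ⊃ ¬(A ⊃ B)) ⊃ ((B ∨ (B ⊃ B)) ⊃ ¬A)) ⊃ (((B ≡ A) ⊃ B) ≡ ¬((A ∨ B) ⊃ A)) = 2 ⊃ 1 = 1
No assignment yields a value below 1, so this is the minimum.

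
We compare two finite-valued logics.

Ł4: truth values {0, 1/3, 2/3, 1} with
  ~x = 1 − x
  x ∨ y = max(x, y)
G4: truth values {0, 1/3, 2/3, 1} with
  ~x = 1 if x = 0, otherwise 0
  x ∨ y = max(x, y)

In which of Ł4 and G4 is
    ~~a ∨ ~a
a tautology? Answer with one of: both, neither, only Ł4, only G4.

only G4

In Ł4: at a = 1/3 the value is 2/3 — not a tautology.
In G4: every assignment gives 1 — tautology.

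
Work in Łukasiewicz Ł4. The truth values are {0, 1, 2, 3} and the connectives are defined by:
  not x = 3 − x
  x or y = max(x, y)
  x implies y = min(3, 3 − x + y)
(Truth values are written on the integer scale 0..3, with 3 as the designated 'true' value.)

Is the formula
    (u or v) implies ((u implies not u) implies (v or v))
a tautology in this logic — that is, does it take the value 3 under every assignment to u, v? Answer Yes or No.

Counterexample: take u = 1, v = 0.
u or v = 1 or 0 = 1
not u = not 1 = 2
u implies not u = 1 implies 2 = 3
v or v = 0 or 0 = 0
(u implies not u) implies (v or v) = 3 implies 0 = 0
(u or v) implies ((u implies not u) implies (v or v)) = 1 implies 0 = 2
This gives 2 ≠ 3.

No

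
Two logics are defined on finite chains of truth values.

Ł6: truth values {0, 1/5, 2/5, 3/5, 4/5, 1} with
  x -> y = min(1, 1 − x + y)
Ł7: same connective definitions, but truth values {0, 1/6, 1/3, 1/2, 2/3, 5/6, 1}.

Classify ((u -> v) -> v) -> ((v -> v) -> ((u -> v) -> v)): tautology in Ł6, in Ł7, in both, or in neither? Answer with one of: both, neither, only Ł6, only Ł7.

both

In Ł6: every assignment gives 1 — tautology.
In Ł7: every assignment gives 1 — tautology.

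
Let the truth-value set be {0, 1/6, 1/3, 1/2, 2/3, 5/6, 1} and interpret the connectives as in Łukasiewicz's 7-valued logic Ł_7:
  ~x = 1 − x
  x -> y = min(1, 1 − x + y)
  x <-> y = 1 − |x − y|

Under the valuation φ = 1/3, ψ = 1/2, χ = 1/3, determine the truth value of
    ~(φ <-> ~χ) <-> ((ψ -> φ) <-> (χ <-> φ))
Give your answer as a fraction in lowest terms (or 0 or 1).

1/2

~χ = ~1/3 = 2/3
φ <-> ~χ = 1/3 <-> 2/3 = 2/3
~(φ <-> ~χ) = ~2/3 = 1/3
ψ -> φ = 1/2 -> 1/3 = 5/6
χ <-> φ = 1/3 <-> 1/3 = 1
(ψ -> φ) <-> (χ <-> φ) = 5/6 <-> 1 = 5/6
~(φ <-> ~χ) <-> ((ψ -> φ) <-> (χ <-> φ)) = 1/3 <-> 5/6 = 1/2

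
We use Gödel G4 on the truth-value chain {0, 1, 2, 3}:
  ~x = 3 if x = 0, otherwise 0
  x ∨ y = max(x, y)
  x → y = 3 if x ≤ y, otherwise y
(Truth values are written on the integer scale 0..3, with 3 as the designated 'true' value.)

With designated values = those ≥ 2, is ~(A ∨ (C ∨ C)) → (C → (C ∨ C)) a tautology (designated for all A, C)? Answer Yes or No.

Yes

A = 0, C = 0 ↦ 3
A = 0, C = 1 ↦ 3
A = 0, C = 2 ↦ 3
A = 0, C = 3 ↦ 3
A = 1, C = 0 ↦ 3
A = 1, C = 1 ↦ 3
A = 1, C = 2 ↦ 3
A = 1, C = 3 ↦ 3
A = 2, C = 0 ↦ 3
A = 2, C = 1 ↦ 3
A = 2, C = 2 ↦ 3
A = 2, C = 3 ↦ 3
A = 3, C = 0 ↦ 3
A = 3, C = 1 ↦ 3
A = 3, C = 2 ↦ 3
A = 3, C = 3 ↦ 3
Every assignment gives a value ≥ 2.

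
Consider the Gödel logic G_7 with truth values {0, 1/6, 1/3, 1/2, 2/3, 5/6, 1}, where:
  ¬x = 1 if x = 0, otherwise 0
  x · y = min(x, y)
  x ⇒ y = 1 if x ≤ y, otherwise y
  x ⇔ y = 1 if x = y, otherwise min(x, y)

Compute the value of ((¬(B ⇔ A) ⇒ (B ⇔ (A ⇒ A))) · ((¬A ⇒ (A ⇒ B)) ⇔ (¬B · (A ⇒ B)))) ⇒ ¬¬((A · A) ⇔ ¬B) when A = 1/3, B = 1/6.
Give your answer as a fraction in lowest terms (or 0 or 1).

1

B ⇔ A = 1/6 ⇔ 1/3 = 1/6
¬(B ⇔ A) = ¬1/6 = 0
A ⇒ A = 1/3 ⇒ 1/3 = 1
B ⇔ (A ⇒ A) = 1/6 ⇔ 1 = 1/6
¬(B ⇔ A) ⇒ (B ⇔ (A ⇒ A)) = 0 ⇒ 1/6 = 1
¬A = ¬1/3 = 0
A ⇒ B = 1/3 ⇒ 1/6 = 1/6
¬A ⇒ (A ⇒ B) = 0 ⇒ 1/6 = 1
¬B = ¬1/6 = 0
A ⇒ B = 1/3 ⇒ 1/6 = 1/6
¬B · (A ⇒ B) = 0 · 1/6 = 0
(¬A ⇒ (A ⇒ B)) ⇔ (¬B · (A ⇒ B)) = 1 ⇔ 0 = 0
(¬(B ⇔ A) ⇒ (B ⇔ (A ⇒ A))) · ((¬A ⇒ (A ⇒ B)) ⇔ (¬B · (A ⇒ B))) = 1 · 0 = 0
A · A = 1/3 · 1/3 = 1/3
¬B = ¬1/6 = 0
(A · A) ⇔ ¬B = 1/3 ⇔ 0 = 0
¬((A · A) ⇔ ¬B) = ¬0 = 1
¬¬((A · A) ⇔ ¬B) = ¬1 = 0
((¬(B ⇔ A) ⇒ (B ⇔ (A ⇒ A))) · ((¬A ⇒ (A ⇒ B)) ⇔ (¬B · (A ⇒ B)))) ⇒ ¬¬((A · A) ⇔ ¬B) = 0 ⇒ 0 = 1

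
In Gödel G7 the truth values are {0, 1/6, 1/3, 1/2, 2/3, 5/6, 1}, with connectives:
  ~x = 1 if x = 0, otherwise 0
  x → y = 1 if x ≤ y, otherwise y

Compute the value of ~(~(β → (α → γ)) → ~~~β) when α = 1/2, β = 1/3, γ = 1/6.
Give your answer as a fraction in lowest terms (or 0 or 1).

0

α → γ = 1/2 → 1/6 = 1/6
β → (α → γ) = 1/3 → 1/6 = 1/6
~(β → (α → γ)) = ~1/6 = 0
~β = ~1/3 = 0
~~β = ~0 = 1
~~~β = ~1 = 0
~(β → (α → γ)) → ~~~β = 0 → 0 = 1
~(~(β → (α → γ)) → ~~~β) = ~1 = 0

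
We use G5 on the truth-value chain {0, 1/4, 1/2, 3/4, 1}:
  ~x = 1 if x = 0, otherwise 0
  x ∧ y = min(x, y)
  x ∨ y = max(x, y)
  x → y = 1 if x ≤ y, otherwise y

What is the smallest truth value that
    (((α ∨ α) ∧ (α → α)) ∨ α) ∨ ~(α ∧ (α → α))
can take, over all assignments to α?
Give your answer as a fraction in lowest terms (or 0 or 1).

1/4

Take α = 1/4:
α ∨ α = 1/4 ∨ 1/4 = 1/4
α → α = 1/4 → 1/4 = 1
(α ∨ α) ∧ (α → α) = 1/4 ∧ 1 = 1/4
((α ∨ α) ∧ (α → α)) ∨ α = 1/4 ∨ 1/4 = 1/4
α → α = 1/4 → 1/4 = 1
α ∧ (α → α) = 1/4 ∧ 1 = 1/4
~(α ∧ (α → α)) = ~1/4 = 0
(((α ∨ α) ∧ (α → α)) ∨ α) ∨ ~(α ∧ (α → α)) = 1/4 ∨ 0 = 1/4
No assignment yields a value below 1/4, so this is the minimum.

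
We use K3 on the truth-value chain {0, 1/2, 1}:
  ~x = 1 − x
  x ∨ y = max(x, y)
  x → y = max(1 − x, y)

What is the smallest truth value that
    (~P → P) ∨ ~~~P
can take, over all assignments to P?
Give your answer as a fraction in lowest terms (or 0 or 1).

Take P = 1/2:
~P = ~1/2 = 1/2
~P → P = 1/2 → 1/2 = 1/2
~P = ~1/2 = 1/2
~~P = ~1/2 = 1/2
~~~P = ~1/2 = 1/2
(~P → P) ∨ ~~~P = 1/2 ∨ 1/2 = 1/2
No assignment yields a value below 1/2, so this is the minimum.

1/2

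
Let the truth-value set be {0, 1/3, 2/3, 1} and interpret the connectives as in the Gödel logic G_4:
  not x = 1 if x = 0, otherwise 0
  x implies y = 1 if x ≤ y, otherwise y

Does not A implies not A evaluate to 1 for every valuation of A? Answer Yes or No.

Yes

A = 0 ↦ 1
A = 1/3 ↦ 1
A = 2/3 ↦ 1
A = 1 ↦ 1
Every assignment gives a value ≥ 1.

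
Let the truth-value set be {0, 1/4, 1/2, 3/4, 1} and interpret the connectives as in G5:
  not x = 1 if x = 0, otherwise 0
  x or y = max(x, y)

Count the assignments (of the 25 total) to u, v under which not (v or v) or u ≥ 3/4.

value 1: 9 assignments (counts)
value 3/4: 4 assignments (counts)
value 1/2: 4 assignments
value 1/4: 4 assignments
value 0: 4 assignments
So 13 of the 25 assignments meet the threshold.

13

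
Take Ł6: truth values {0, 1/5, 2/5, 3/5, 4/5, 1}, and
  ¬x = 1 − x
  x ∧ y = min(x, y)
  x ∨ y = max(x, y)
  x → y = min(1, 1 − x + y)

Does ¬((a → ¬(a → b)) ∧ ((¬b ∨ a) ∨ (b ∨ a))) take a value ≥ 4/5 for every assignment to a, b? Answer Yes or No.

No

Counterexample: take a = 0, b = 0.
a → b = 0 → 0 = 1
¬(a → b) = ¬1 = 0
a → ¬(a → b) = 0 → 0 = 1
¬b = ¬0 = 1
¬b ∨ a = 1 ∨ 0 = 1
b ∨ a = 0 ∨ 0 = 0
(¬b ∨ a) ∨ (b ∨ a) = 1 ∨ 0 = 1
(a → ¬(a → b)) ∧ ((¬b ∨ a) ∨ (b ∨ a)) = 1 ∧ 1 = 1
¬((a → ¬(a → b)) ∧ ((¬b ∨ a) ∨ (b ∨ a))) = ¬1 = 0
This gives 0, which is below 4/5.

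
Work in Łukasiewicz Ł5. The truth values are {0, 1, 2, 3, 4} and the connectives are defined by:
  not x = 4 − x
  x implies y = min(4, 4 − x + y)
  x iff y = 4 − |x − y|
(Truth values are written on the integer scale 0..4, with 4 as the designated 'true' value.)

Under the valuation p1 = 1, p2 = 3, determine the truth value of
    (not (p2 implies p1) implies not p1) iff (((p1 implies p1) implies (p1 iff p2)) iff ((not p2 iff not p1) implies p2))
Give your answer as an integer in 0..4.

p2 implies p1 = 3 implies 1 = 2
not (p2 implies p1) = not 2 = 2
not p1 = not 1 = 3
not (p2 implies p1) implies not p1 = 2 implies 3 = 4
p1 implies p1 = 1 implies 1 = 4
p1 iff p2 = 1 iff 3 = 2
(p1 implies p1) implies (p1 iff p2) = 4 implies 2 = 2
not p2 = not 3 = 1
not p1 = not 1 = 3
not p2 iff not p1 = 1 iff 3 = 2
(not p2 iff not p1) implies p2 = 2 implies 3 = 4
((p1 implies p1) implies (p1 iff p2)) iff ((not p2 iff not p1) implies p2) = 2 iff 4 = 2
(not (p2 implies p1) implies not p1) iff (((p1 implies p1) implies (p1 iff p2)) iff ((not p2 iff not p1) implies p2)) = 4 iff 2 = 2

2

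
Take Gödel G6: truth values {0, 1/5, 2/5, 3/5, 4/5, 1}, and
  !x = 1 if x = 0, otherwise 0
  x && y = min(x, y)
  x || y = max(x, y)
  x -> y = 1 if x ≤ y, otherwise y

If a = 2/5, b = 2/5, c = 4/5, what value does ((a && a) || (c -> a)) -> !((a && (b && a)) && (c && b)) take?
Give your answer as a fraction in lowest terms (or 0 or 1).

0

a && a = 2/5 && 2/5 = 2/5
c -> a = 4/5 -> 2/5 = 2/5
(a && a) || (c -> a) = 2/5 || 2/5 = 2/5
b && a = 2/5 && 2/5 = 2/5
a && (b && a) = 2/5 && 2/5 = 2/5
c && b = 4/5 && 2/5 = 2/5
(a && (b && a)) && (c && b) = 2/5 && 2/5 = 2/5
!((a && (b && a)) && (c && b)) = !2/5 = 0
((a && a) || (c -> a)) -> !((a && (b && a)) && (c && b)) = 2/5 -> 0 = 0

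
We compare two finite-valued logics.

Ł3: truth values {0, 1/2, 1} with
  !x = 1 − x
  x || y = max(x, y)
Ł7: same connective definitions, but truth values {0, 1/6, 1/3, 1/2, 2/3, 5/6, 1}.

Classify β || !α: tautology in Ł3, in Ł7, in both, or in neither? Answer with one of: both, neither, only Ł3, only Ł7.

In Ł3: at α = 1/2, β = 0 the value is 1/2 — not a tautology.
In Ł7: at α = 1/6, β = 0 the value is 5/6 — not a tautology.

neither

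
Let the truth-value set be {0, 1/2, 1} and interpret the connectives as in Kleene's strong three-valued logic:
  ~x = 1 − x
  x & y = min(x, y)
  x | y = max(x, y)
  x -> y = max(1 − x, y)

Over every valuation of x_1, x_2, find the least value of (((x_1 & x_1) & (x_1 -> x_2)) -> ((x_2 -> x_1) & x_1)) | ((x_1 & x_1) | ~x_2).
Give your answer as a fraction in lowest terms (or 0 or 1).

Take x_1 = 1/2, x_2 = 1/2:
x_1 & x_1 = 1/2 & 1/2 = 1/2
x_1 -> x_2 = 1/2 -> 1/2 = 1/2
(x_1 & x_1) & (x_1 -> x_2) = 1/2 & 1/2 = 1/2
x_2 -> x_1 = 1/2 -> 1/2 = 1/2
(x_2 -> x_1) & x_1 = 1/2 & 1/2 = 1/2
((x_1 & x_1) & (x_1 -> x_2)) -> ((x_2 -> x_1) & x_1) = 1/2 -> 1/2 = 1/2
x_1 & x_1 = 1/2 & 1/2 = 1/2
~x_2 = ~1/2 = 1/2
(x_1 & x_1) | ~x_2 = 1/2 | 1/2 = 1/2
(((x_1 & x_1) & (x_1 -> x_2)) -> ((x_2 -> x_1) & x_1)) | ((x_1 & x_1) | ~x_2) = 1/2 | 1/2 = 1/2
No assignment yields a value below 1/2, so this is the minimum.

1/2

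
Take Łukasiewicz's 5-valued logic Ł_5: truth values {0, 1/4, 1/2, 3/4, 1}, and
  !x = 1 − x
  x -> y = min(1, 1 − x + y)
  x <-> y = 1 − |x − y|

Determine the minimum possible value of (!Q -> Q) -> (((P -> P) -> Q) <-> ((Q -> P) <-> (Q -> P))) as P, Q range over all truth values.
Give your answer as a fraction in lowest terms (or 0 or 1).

Take P = 0, Q = 1/2:
!Q = !1/2 = 1/2
!Q -> Q = 1/2 -> 1/2 = 1
P -> P = 0 -> 0 = 1
(P -> P) -> Q = 1 -> 1/2 = 1/2
Q -> P = 1/2 -> 0 = 1/2
Q -> P = 1/2 -> 0 = 1/2
(Q -> P) <-> (Q -> P) = 1/2 <-> 1/2 = 1
((P -> P) -> Q) <-> ((Q -> P) <-> (Q -> P)) = 1/2 <-> 1 = 1/2
(!Q -> Q) -> (((P -> P) -> Q) <-> ((Q -> P) <-> (Q -> P))) = 1 -> 1/2 = 1/2
No assignment yields a value below 1/2, so this is the minimum.

1/2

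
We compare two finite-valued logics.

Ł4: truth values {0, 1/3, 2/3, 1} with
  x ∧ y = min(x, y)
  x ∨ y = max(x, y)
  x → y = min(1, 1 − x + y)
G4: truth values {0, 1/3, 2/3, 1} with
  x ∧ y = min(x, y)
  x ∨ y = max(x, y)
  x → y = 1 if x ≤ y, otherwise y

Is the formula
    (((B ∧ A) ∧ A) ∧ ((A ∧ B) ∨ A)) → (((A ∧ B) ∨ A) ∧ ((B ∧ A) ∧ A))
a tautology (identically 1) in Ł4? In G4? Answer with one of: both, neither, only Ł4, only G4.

In Ł4: every assignment gives 1 — tautology.
In G4: every assignment gives 1 — tautology.

both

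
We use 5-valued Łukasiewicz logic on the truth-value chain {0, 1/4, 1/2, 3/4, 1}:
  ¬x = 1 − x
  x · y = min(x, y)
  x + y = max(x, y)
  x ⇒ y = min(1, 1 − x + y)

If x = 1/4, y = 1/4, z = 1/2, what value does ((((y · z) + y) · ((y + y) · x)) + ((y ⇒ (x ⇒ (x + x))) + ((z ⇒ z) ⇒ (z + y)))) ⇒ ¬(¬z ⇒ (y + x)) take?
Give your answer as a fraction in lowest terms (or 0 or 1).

y · z = 1/4 · 1/2 = 1/4
(y · z) + y = 1/4 + 1/4 = 1/4
y + y = 1/4 + 1/4 = 1/4
(y + y) · x = 1/4 · 1/4 = 1/4
((y · z) + y) · ((y + y) · x) = 1/4 · 1/4 = 1/4
x + x = 1/4 + 1/4 = 1/4
x ⇒ (x + x) = 1/4 ⇒ 1/4 = 1
y ⇒ (x ⇒ (x + x)) = 1/4 ⇒ 1 = 1
z ⇒ z = 1/2 ⇒ 1/2 = 1
z + y = 1/2 + 1/4 = 1/2
(z ⇒ z) ⇒ (z + y) = 1 ⇒ 1/2 = 1/2
(y ⇒ (x ⇒ (x + x))) + ((z ⇒ z) ⇒ (z + y)) = 1 + 1/2 = 1
(((y · z) + y) · ((y + y) · x)) + ((y ⇒ (x ⇒ (x + x))) + ((z ⇒ z) ⇒ (z + y))) = 1/4 + 1 = 1
¬z = ¬1/2 = 1/2
y + x = 1/4 + 1/4 = 1/4
¬z ⇒ (y + x) = 1/2 ⇒ 1/4 = 3/4
¬(¬z ⇒ (y + x)) = ¬3/4 = 1/4
((((y · z) + y) · ((y + y) · x)) + ((y ⇒ (x ⇒ (x + x))) + ((z ⇒ z) ⇒ (z + y)))) ⇒ ¬(¬z ⇒ (y + x)) = 1 ⇒ 1/4 = 1/4

1/4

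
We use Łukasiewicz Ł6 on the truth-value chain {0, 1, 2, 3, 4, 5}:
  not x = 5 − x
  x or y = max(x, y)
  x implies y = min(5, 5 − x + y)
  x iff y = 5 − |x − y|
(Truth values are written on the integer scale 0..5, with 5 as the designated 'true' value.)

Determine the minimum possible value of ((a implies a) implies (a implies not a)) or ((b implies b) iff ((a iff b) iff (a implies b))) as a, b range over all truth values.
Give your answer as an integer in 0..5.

4

Take a = 3, b = 4:
a implies a = 3 implies 3 = 5
not a = not 3 = 2
a implies not a = 3 implies 2 = 4
(a implies a) implies (a implies not a) = 5 implies 4 = 4
b implies b = 4 implies 4 = 5
a iff b = 3 iff 4 = 4
a implies b = 3 implies 4 = 5
(a iff b) iff (a implies b) = 4 iff 5 = 4
(b implies b) iff ((a iff b) iff (a implies b)) = 5 iff 4 = 4
((a implies a) implies (a implies not a)) or ((b implies b) iff ((a iff b) iff (a implies b))) = 4 or 4 = 4
No assignment yields a value below 4, so this is the minimum.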